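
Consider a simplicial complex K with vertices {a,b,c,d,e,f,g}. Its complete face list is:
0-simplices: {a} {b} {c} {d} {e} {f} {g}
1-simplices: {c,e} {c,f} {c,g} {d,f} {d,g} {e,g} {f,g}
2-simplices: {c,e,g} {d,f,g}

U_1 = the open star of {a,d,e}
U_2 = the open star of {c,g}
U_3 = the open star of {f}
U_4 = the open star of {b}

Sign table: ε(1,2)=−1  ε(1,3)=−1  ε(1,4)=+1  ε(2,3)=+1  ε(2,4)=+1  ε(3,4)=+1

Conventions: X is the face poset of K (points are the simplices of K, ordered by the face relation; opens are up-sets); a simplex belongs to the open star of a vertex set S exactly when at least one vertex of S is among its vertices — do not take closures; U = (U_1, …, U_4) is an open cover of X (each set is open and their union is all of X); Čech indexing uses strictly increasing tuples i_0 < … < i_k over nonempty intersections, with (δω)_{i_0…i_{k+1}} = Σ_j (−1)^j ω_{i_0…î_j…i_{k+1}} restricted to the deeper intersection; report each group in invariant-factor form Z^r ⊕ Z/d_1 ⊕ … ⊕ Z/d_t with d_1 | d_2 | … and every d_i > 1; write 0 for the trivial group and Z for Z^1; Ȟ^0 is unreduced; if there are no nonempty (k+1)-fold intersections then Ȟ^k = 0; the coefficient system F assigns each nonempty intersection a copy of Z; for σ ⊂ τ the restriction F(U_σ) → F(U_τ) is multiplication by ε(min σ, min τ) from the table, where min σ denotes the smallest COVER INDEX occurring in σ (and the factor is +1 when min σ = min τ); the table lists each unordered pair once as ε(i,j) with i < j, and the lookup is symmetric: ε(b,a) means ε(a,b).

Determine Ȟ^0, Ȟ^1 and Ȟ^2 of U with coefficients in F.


intersection data:
  U1={{a},{d},{e},{c,e},{d,f},{d,g},{e,g},{c,e,g},{d,f,g}} U2={{c},{g},{c,e},{c,f},{c,g},{d,g},{e,g},{f,g},{c,e,g},{d,f,g}} U3={{f},{c,f},{d,f},{f,g},{d,f,g}} U4={{b}}
  U12={{c,e},{d,g},{e,g},{c,e,g},{d,f,g}} U13={{d,f},{d,f,g}} U23={{c,f},{f,g},{d,f,g}}
  U123={{d,f,g}}
C dims 4,3,1; δ0: rk 2, SNF 1^2; δ1: rk 1, SNF 1^1
Ȟ^0 = (4 − 2) − 0 = 2, so Ȟ^0 ≅ Z^2
Ȟ^1 = (3 − 1) − 2 = 0, so Ȟ^1 ≅ 0
Ȟ^2 = (1 − 0) − 1 = 0, so Ȟ^2 ≅ 0

Ȟ^0(U;F) ≅ Z^2; Ȟ^1(U;F) ≅ 0; Ȟ^2(U;F) ≅ 0


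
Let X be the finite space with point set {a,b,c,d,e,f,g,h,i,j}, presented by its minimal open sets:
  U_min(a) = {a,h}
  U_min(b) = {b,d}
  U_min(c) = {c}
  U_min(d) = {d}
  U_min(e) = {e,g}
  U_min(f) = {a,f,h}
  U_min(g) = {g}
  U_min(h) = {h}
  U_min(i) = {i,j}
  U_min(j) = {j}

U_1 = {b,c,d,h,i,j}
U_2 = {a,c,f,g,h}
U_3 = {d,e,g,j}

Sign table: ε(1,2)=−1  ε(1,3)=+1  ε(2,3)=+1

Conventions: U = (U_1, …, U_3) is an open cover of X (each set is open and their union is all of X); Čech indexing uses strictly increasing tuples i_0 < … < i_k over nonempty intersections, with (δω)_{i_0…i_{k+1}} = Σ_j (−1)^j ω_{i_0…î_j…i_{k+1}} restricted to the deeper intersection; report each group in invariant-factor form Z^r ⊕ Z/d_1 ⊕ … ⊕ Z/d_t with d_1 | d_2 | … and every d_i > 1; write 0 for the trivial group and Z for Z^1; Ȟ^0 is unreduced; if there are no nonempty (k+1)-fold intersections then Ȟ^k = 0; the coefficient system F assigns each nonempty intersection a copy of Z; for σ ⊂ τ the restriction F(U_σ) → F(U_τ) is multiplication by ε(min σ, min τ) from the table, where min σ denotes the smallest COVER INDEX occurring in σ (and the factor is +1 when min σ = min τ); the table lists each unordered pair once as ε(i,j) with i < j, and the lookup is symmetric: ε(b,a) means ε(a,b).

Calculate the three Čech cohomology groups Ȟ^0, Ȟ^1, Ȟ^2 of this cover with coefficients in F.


intersection data:
  U12={c,h} U13={d,j} U23={g}
C dims 3,3; δ0: rk 3, SNF 1^2·2
Ȟ^0 = (3 − 3) − 0 = 0, so Ȟ^0 ≅ 0
Ȟ^1 = (3 − 0) − 3 = 0 plus torsion [2], so Ȟ^1 ≅ Z/2
Ȟ^2 = (0 − 0) − 0 = 0, so Ȟ^2 ≅ 0

Ȟ^0(U;F) ≅ 0, Ȟ^1(U;F) ≅ Z/2 and Ȟ^2(U;F) ≅ 0


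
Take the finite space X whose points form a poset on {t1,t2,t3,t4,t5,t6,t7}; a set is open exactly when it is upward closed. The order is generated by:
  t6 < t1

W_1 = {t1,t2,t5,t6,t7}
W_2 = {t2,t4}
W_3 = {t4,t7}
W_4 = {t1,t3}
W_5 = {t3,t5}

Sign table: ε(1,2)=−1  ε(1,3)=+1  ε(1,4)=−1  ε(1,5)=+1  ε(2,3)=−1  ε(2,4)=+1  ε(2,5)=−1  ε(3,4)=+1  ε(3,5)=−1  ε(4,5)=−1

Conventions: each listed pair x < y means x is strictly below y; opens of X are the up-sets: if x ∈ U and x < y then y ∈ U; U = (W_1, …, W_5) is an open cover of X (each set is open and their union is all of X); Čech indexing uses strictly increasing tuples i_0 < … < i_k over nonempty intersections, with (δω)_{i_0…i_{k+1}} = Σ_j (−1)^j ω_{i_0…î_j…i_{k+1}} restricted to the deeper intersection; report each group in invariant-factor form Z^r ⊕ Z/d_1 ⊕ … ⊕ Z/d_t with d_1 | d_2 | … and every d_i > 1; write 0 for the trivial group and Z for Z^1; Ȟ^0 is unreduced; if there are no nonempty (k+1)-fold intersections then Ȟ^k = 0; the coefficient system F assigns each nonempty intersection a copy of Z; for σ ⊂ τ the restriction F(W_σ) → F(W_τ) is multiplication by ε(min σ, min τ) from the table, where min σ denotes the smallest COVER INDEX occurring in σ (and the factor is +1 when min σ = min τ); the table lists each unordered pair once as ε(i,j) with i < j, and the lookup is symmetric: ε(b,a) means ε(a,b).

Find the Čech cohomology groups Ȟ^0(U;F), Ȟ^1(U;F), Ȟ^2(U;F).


Ȟ^0(U;F) ≅ Z, Ȟ^1(U;F) ≅ Z^2 and Ȟ^2(U;F) ≅ 0

cover nerve:
  W12={t2} W13={t7} W14={t1} W15={t5} W23={t4} W45={t3}
C dims 5,6; δ0: rk 4, SNF 1^4
Ȟ^0: (5−4)−0=1 ⇒ Z
Ȟ^1: (6−0)−4=2 ⇒ Z^2
Ȟ^2: (0−0)−0=0 ⇒ 0


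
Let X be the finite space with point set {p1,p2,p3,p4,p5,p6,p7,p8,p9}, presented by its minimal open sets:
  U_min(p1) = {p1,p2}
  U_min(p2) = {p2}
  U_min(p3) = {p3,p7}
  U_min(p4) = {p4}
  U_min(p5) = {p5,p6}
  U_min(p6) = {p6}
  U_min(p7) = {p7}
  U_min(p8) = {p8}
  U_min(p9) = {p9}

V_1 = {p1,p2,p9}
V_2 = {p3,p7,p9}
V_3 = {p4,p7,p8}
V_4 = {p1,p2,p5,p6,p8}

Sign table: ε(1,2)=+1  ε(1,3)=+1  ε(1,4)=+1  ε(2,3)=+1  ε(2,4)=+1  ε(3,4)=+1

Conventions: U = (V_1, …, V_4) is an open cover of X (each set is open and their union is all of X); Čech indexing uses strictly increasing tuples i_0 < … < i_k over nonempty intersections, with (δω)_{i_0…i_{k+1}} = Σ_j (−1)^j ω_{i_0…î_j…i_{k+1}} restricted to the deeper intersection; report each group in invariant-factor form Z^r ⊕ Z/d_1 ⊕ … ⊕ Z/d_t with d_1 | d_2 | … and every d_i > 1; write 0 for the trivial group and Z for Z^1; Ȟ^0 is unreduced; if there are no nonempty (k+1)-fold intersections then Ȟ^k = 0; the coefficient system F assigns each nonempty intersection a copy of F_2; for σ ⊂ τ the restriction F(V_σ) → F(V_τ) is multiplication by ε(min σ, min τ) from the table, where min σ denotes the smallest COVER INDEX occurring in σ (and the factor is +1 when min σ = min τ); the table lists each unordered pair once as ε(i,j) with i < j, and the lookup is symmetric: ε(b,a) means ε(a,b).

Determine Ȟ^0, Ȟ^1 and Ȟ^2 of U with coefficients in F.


Ȟ^0 = Z/2,  Ȟ^1 = Z/2,  Ȟ^2 = 0

nonempty overlaps:
  V12={p9} V14={p1,p2} V23={p7} V34={p8}
C dims 4,4; δ0: rk_F2 3
degree 0: 4−3−0 = 1 → Ȟ^0 ≅ Z/2
degree 1: 4−0−3 = 1 → Ȟ^1 ≅ Z/2
degree 2: 0−0−0 = 0 → Ȟ^2 ≅ 0


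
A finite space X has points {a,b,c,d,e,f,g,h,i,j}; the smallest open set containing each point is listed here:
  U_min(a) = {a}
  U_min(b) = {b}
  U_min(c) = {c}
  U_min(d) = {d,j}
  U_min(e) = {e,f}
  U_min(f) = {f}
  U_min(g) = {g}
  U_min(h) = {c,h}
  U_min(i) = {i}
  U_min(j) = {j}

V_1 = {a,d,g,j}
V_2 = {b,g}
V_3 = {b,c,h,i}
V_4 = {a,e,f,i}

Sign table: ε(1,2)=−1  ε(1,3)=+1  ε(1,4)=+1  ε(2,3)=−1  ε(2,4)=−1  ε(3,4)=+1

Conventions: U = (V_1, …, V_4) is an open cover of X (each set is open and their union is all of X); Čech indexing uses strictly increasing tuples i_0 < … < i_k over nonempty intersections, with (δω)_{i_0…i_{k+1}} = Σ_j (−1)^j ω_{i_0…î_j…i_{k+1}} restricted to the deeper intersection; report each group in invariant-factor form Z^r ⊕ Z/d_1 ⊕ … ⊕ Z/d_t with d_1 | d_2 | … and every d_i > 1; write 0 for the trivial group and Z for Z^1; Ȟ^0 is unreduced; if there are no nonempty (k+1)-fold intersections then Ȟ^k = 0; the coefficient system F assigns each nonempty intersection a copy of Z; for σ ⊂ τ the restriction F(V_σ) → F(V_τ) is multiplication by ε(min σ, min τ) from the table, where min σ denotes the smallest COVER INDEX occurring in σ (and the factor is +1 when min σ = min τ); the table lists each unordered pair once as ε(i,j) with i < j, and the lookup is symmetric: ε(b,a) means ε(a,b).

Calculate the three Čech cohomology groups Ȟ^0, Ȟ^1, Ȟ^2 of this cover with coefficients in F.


nonempty overlaps:
  V12={g} V14={a} V23={b} V34={i}
C dims 4,4; δ0: rk 3, SNF 1^3
degree 0: 4−3−0 = 1 → Ȟ^0 ≅ Z
degree 1: 4−0−3 = 1 → Ȟ^1 ≅ Z
degree 2: 0−0−0 = 0 → Ȟ^2 ≅ 0

Ȟ^0 ≅ Z; Ȟ^1 ≅ Z; Ȟ^2 ≅ 0


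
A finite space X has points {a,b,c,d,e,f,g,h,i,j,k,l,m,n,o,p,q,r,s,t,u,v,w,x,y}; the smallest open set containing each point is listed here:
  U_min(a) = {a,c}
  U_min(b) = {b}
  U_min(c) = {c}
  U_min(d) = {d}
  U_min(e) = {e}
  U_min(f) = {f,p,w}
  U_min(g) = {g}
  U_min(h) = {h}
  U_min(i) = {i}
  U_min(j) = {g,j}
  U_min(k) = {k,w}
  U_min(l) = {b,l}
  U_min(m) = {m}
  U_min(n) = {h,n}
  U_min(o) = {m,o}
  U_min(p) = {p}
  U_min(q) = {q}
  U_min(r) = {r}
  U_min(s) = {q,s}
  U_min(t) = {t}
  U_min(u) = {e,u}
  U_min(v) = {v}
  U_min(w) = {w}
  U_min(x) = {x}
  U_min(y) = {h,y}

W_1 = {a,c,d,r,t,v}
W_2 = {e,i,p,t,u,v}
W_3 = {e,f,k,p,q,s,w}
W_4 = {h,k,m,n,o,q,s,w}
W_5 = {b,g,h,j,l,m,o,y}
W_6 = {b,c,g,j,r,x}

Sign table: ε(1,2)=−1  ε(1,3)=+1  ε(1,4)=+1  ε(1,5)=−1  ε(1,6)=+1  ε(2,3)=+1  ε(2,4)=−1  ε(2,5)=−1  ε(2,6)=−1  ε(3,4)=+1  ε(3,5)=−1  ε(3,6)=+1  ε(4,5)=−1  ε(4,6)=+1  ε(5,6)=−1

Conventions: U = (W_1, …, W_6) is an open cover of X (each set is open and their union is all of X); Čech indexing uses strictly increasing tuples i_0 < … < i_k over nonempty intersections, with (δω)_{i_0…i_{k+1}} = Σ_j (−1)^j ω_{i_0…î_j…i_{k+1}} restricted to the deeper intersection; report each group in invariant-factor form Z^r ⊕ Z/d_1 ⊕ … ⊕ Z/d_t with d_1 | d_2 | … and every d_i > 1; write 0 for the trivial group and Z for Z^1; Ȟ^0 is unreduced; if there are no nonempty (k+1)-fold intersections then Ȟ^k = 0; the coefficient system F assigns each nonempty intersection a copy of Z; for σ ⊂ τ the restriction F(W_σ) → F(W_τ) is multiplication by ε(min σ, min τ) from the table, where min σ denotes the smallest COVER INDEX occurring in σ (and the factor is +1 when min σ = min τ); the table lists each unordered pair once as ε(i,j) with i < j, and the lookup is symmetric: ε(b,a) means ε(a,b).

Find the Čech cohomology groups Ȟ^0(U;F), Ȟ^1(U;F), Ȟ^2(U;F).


Ȟ^0(U;F) ≅ 0; Ȟ^1(U;F) ≅ Z/2; Ȟ^2(U;F) ≅ 0

nonempty intersections:
  W12={t,v} W16={c,r} W23={e,p} W34={k,q,s,w} W45={h,m,o} W56={b,g,j}
C dims 6,6; δ0: rk 6, SNF 1^5·2
Ȟ^0: (6−6)−0=0 ⇒ 0
Ȟ^1: (6−0)−6=0 plus torsion [2] ⇒ Z/2
Ȟ^2: (0−0)−0=0 ⇒ 0


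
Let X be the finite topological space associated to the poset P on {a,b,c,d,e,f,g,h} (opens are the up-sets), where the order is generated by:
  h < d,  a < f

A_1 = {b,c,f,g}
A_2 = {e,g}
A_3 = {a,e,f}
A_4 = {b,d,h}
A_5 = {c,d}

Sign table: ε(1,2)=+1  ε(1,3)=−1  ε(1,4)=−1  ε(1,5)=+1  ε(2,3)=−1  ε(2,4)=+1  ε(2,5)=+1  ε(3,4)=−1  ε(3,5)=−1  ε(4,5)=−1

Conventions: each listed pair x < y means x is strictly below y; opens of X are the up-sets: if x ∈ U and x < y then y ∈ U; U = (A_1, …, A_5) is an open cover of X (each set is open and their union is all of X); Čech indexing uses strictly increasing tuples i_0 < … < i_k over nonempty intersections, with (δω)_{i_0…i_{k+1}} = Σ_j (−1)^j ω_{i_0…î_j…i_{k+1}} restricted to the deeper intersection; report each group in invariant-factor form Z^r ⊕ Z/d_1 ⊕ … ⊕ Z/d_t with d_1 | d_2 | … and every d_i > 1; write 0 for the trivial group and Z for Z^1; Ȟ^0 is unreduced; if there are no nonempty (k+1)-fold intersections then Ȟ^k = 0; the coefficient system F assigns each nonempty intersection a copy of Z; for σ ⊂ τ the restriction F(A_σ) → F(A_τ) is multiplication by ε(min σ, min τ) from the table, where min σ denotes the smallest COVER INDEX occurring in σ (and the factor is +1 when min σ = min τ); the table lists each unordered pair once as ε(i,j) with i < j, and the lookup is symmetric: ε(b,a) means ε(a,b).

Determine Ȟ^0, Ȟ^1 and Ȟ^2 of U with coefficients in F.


Ȟ^0 ≅ Z,  Ȟ^1 ≅ Z^2,  Ȟ^2 ≅ 0

nerve simplices:
  A12={g} A13={f} A14={b} A15={c} A23={e} A45={d}
C dims 5,6; δ0: rk 4, SNF 1^4
degree 0: 5−4−0 = 1 → Ȟ^0 ≅ Z
degree 1: 6−0−4 = 2 → Ȟ^1 ≅ Z^2
degree 2: 0−0−0 = 0 → Ȟ^2 ≅ 0


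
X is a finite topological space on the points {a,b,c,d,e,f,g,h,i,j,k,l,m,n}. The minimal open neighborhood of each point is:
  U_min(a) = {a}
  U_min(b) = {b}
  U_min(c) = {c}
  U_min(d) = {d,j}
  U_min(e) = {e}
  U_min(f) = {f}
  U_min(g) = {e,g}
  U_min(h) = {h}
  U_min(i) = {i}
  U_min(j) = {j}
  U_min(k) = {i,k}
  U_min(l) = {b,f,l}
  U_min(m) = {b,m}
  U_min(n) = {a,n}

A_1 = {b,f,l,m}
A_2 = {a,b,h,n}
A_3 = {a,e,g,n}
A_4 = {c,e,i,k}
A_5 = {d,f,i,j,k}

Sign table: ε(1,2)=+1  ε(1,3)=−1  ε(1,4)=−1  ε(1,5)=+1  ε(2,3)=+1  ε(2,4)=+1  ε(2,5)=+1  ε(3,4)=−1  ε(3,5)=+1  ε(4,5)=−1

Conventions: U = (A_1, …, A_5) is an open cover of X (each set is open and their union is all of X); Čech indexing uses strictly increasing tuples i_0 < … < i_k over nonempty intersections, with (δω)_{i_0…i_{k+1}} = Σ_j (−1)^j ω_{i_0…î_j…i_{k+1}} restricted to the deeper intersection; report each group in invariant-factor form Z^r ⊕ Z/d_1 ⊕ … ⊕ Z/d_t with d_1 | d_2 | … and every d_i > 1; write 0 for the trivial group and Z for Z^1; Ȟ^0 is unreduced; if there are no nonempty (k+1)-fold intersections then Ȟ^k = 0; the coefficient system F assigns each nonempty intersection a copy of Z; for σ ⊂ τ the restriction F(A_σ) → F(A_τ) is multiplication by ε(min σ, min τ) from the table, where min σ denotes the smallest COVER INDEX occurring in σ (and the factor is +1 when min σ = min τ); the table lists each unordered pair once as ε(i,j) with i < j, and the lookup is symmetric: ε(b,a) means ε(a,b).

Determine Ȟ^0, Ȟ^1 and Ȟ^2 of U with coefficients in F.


nerve simplices:
  A12={b} A15={f} A23={a,n} A34={e} A45={i,k}
C dims 5,5; δ0: rk 4, SNF 1^4
degree 0: 5−4−0 = 1 → Ȟ^0 ≅ Z
degree 1: 5−0−4 = 1 → Ȟ^1 ≅ Z
degree 2: 0−0−0 = 0 → Ȟ^2 ≅ 0

Ȟ^0 ≅ Z, Ȟ^1 ≅ Z and Ȟ^2 ≅ 0


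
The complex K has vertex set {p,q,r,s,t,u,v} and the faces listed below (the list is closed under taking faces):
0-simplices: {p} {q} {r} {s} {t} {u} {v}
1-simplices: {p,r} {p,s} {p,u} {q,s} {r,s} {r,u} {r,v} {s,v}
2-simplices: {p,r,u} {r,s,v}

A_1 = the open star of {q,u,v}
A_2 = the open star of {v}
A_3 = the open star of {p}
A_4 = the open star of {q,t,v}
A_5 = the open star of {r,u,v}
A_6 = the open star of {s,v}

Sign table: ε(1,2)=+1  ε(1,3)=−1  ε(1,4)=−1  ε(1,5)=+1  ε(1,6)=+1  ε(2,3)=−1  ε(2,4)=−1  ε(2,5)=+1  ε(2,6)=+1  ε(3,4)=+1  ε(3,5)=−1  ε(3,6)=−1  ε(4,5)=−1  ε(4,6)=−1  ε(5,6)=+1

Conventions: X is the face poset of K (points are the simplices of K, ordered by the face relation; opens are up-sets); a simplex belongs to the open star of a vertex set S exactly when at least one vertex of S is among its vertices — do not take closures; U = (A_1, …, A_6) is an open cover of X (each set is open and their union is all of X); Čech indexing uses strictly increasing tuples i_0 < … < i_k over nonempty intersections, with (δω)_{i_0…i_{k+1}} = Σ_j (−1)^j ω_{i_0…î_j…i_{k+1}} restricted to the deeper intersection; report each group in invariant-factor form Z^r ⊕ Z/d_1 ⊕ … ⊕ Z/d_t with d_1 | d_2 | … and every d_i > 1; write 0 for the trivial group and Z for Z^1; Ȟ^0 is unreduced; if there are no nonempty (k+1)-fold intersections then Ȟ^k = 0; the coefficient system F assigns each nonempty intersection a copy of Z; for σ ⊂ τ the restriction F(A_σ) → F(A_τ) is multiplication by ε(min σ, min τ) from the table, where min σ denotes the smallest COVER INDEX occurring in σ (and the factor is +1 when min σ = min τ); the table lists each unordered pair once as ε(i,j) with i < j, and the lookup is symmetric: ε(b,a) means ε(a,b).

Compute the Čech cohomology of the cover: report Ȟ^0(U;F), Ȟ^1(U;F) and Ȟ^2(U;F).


Ȟ^0(U;F) ≅ Z, Ȟ^1(U;F) ≅ Z and Ȟ^2(U;F) ≅ 0

nerve simplices:
  A1={{q},{u},{v},{p,u},{q,s},{r,u},{r,v},{s,v},{p,r,u},{r,s,v}} A2={{v},{r,v},{s,v},{r,s,v}} A3={{p},{p,r},{p,s},{p,u},{p,r,u}} A4={{q},{t},{v},{q,s},{r,v},{s,v},{r,s,v}} A5={{r},{u},{v},{p,r},{p,u},{r,s},{r,u},{r,v},{s,v},{p,r,u},{r,s,v}} A6={{s},{v},{p,s},{q,s},{r,s},{r,v},{s,v},{r,s,v}}
  A12={{v},{r,v},{s,v},{r,s,v}} A13={{p,u},{p,r,u}} A14={{q},{v},{q,s},{r,v},{s,v},{r,s,v}} A15={{u},{v},{p,u},{r,u},{r,v},{s,v},{p,r,u},{r,s,v}} A16={{v},{q,s},{r,v},{s,v},{r,s,v}} A24={{v},{r,v},{s,v},{r,s,v}} A25={{v},{r,v},{s,v},{r,s,v}} A26={{v},{r,v},{s,v},{r,s,v}} A35={{p,r},{p,u},{p,r,u}} A36={{p,s}} A45={{v},{r,v},{s,v},{r,s,v}} A46={{v},{q,s},{r,v},{s,v},{r,s,v}} A56={{v},{r,s},{r,v},{s,v},{r,s,v}}
  A124={{v},{r,v},{s,v},{r,s,v}} A125={{v},{r,v},{s,v},{r,s,v}} A126={{v},{r,v},{s,v},{r,s,v}} A135={{p,u},{p,r,u}} A145={{v},{r,v},{s,v},{r,s,v}} A146={{v},{q,s},{r,v},{s,v},{r,s,v}} A156={{v},{r,v},{s,v},{r,s,v}} A245={{v},{r,v},{s,v},{r,s,v}} A246={{v},{r,v},{s,v},{r,s,v}} A256={{v},{r,v},{s,v},{r,s,v}} A456={{v},{r,v},{s,v},{r,s,v}}
  A1245={{v},{r,v},{s,v},{r,s,v}} A1246={{v},{r,v},{s,v},{r,s,v}} A1256={{v},{r,v},{s,v},{r,s,v}} A1456={{v},{r,v},{s,v},{r,s,v}} A2456={{v},{r,v},{s,v},{r,s,v}}
  A12456={{v},{r,v},{s,v},{r,s,v}}
C dims 6,13,11,5; δ0: rk 5, SNF 1^5; δ1: rk 7, SNF 1^7; δ2: rk 4, SNF 1^4
degree 0: 6−5−0 = 1 → Ȟ^0 ≅ Z
degree 1: 13−7−5 = 1 → Ȟ^1 ≅ Z
degree 2: 11−4−7 = 0 → Ȟ^2 ≅ 0


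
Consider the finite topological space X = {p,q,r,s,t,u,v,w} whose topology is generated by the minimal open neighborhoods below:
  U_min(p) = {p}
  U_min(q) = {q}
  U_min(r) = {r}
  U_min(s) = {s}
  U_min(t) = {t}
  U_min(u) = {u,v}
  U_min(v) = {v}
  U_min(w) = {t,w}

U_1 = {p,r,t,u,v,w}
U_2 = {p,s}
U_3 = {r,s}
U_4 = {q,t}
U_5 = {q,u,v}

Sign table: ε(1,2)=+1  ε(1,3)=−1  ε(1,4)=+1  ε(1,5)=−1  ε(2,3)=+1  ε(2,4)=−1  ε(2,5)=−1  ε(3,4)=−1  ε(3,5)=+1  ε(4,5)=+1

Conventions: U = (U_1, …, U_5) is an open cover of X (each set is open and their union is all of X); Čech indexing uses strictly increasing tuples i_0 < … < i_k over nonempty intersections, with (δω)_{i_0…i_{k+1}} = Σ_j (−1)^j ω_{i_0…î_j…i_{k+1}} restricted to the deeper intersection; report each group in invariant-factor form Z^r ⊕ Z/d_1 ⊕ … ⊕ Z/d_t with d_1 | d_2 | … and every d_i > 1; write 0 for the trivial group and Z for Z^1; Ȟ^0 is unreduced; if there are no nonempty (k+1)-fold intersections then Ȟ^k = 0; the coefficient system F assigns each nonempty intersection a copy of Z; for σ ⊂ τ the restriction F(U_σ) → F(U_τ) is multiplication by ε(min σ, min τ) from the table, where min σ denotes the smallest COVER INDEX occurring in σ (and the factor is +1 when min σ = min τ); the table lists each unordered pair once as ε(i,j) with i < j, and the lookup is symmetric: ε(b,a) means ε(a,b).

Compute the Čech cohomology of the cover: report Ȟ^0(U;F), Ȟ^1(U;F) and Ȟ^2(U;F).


nonempty overlaps:
  U12={p} U13={r} U14={t} U15={u,v} U23={s} U45={q}
C dims 5,6; δ0: rk 5, SNF 1^4·2
degree 0: 5−5−0 = 0 → Ȟ^0 ≅ 0
degree 1: 6−0−5 = 1 plus torsion [2] → Ȟ^1 ≅ Z ⊕ Z/2
degree 2: 0−0−0 = 0 → Ȟ^2 ≅ 0

Ȟ^0(U;F) ≅ 0, Ȟ^1(U;F) ≅ Z ⊕ Z/2, Ȟ^2(U;F) ≅ 0


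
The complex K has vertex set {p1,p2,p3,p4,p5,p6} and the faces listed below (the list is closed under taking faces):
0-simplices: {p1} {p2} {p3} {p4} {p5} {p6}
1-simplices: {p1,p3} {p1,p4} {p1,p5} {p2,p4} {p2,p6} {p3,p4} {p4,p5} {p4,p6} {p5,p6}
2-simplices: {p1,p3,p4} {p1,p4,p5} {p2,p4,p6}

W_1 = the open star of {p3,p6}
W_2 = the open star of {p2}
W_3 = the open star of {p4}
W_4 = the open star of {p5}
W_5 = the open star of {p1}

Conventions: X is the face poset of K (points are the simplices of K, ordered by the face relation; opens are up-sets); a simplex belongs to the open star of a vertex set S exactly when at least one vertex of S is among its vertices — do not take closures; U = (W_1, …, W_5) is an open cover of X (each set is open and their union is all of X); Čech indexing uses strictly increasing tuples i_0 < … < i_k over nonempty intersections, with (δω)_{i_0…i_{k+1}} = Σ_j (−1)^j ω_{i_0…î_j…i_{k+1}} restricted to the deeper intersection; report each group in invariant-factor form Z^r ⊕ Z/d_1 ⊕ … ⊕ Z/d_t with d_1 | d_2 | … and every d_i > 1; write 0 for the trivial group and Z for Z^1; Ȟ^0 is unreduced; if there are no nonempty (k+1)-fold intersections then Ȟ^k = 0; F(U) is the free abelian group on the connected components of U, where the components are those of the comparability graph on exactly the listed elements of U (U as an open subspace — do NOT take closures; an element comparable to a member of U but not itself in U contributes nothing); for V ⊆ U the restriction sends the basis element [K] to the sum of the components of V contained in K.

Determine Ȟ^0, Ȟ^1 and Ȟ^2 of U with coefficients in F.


nerve of the cover:
  W1={{p3},{p6},{p1,p3},{p2,p6},{p3,p4},{p4,p6},{p5,p6},{p1,p3,p4},{p2,p4,p6}} W2={{p2},{p2,p4},{p2,p6},{p2,p4,p6}} W3={{p4},{p1,p4},{p2,p4},{p3,p4},{p4,p5},{p4,p6},{p1,p3,p4},{p1,p4,p5},{p2,p4,p6}} W4={{p5},{p1,p5},{p4,p5},{p5,p6},{p1,p4,p5}} W5={{p1},{p1,p3},{p1,p4},{p1,p5},{p1,p3,p4},{p1,p4,p5}}
  W12={{p2,p6},{p2,p4,p6}} W13={{p3,p4},{p4,p6},{p1,p3,p4},{p2,p4,p6}} W14={{p5,p6}} W15={{p1,p3},{p1,p3,p4}} W23={{p2,p4},{p2,p4,p6}} W34={{p4,p5},{p1,p4,p5}} W35={{p1,p4},{p1,p3,p4},{p1,p4,p5}} W45={{p1,p5},{p1,p4,p5}}
  W123={{p2,p4,p6}} W135={{p1,p3,p4}} W345={{p1,p4,p5}}
components per intersection:
  W1: {{p3},{p1,p3},{p3,p4},{p1,p3,p4}} {{p6},{p2,p6},{p4,p6},{p5,p6},{p2,p4,p6}}
  W2: {{p2},{p2,p4},{p2,p6},{p2,p4,p6}}
  W3: {{p4},{p1,p4},{p2,p4},{p3,p4},{p4,p5},{p4,p6},{p1,p3,p4},{p1,p4,p5},{p2,p4,p6}}
  W4: {{p5},{p1,p5},{p4,p5},{p5,p6},{p1,p4,p5}}
  W5: {{p1},{p1,p3},{p1,p4},{p1,p5},{p1,p3,p4},{p1,p4,p5}}
  W12: {{p2,p6},{p2,p4,p6}}
  W13: {{p3,p4},{p1,p3,p4}} {{p4,p6},{p2,p4,p6}}
  W14: {{p5,p6}}
  W15: {{p1,p3},{p1,p3,p4}}
  W23: {{p2,p4},{p2,p4,p6}}
  W34: {{p4,p5},{p1,p4,p5}}
  W35: {{p1,p4},{p1,p3,p4},{p1,p4,p5}}
  W45: {{p1,p5},{p1,p4,p5}}
  W123: {{p2,p4,p6}}
  W135: {{p1,p3,p4}}
  W345: {{p1,p4,p5}}
C dims 6,9,3; δ0: rk 5, SNF 1^5; δ1: rk 3, SNF 1^3
Ȟ^0 = (6 − 5) − 0 = 1, so Ȟ^0 ≅ Z
Ȟ^1 = (9 − 3) − 5 = 1, so Ȟ^1 ≅ Z
Ȟ^2 = (3 − 0) − 3 = 0, so Ȟ^2 ≅ 0

Ȟ^0(U;F) ≅ Z; Ȟ^1(U;F) ≅ Z; Ȟ^2(U;F) ≅ 0


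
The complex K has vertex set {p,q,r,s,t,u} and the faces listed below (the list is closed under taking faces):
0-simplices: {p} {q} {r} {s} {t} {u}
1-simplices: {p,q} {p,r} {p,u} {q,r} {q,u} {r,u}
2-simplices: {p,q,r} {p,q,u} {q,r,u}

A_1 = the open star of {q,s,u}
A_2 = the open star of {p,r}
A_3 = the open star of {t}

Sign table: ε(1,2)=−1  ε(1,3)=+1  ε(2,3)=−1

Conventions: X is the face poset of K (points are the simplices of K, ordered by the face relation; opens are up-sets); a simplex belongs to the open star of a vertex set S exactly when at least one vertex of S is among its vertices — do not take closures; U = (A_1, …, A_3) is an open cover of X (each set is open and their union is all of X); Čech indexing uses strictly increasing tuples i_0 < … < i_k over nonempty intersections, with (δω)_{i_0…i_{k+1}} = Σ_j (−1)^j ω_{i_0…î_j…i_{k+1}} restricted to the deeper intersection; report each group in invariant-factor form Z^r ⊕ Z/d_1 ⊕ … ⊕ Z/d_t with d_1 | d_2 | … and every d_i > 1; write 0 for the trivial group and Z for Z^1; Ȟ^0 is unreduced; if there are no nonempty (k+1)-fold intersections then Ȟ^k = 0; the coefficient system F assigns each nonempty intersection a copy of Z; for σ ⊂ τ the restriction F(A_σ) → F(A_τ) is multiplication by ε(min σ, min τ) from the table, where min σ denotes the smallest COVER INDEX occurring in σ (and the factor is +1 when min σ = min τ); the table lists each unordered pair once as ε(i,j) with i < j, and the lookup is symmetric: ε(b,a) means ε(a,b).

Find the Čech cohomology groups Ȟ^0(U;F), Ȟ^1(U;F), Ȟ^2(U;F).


intersection data:
  A1={{q},{s},{u},{p,q},{p,u},{q,r},{q,u},{r,u},{p,q,r},{p,q,u},{q,r,u}} A2={{p},{r},{p,q},{p,r},{p,u},{q,r},{r,u},{p,q,r},{p,q,u},{q,r,u}} A3={{t}}
  A12={{p,q},{p,u},{q,r},{r,u},{p,q,r},{p,q,u},{q,r,u}}
C dims 3,1; δ0: rk 1, SNF 1^1
Ȟ^0 = (3 − 1) − 0 = 2, so Ȟ^0 ≅ Z^2
Ȟ^1 = (1 − 0) − 1 = 0, so Ȟ^1 ≅ 0
Ȟ^2 = (0 − 0) − 0 = 0, so Ȟ^2 ≅ 0

Ȟ^0 ≅ Z^2, Ȟ^1 ≅ 0 and Ȟ^2 ≅ 0


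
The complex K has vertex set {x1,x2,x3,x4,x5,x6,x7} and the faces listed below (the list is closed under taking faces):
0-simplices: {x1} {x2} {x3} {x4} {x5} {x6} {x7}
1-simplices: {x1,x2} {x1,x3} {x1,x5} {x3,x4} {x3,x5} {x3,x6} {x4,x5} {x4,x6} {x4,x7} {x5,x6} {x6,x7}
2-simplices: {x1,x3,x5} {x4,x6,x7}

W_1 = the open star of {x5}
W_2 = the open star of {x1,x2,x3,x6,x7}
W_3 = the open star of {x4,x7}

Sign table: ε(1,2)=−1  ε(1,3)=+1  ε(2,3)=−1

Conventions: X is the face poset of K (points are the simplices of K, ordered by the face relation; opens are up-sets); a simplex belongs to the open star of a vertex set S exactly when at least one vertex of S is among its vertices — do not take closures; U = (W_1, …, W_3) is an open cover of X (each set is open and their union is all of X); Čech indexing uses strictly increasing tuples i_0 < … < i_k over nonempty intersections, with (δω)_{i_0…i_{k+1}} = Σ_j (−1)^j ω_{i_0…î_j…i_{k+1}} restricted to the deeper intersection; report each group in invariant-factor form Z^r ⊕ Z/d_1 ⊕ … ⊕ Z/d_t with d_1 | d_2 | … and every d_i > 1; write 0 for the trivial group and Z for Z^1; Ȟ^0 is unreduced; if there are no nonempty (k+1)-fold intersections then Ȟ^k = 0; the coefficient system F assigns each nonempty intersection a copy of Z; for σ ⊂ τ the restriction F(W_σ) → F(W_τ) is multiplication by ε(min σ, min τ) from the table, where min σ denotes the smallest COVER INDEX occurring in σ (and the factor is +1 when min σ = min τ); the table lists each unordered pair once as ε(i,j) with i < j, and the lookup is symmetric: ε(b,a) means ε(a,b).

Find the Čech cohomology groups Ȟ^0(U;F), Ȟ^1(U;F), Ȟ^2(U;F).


Ȟ^0(U;F) ≅ Z, Ȟ^1(U;F) ≅ Z, Ȟ^2(U;F) ≅ 0

nonempty intersections:
  W1={{x5},{x1,x5},{x3,x5},{x4,x5},{x5,x6},{x1,x3,x5}} W2={{x1},{x2},{x3},{x6},{x7},{x1,x2},{x1,x3},{x1,x5},{x3,x4},{x3,x5},{x3,x6},{x4,x6},{x4,x7},{x5,x6},{x6,x7},{x1,x3,x5},{x4,x6,x7}} W3={{x4},{x7},{x3,x4},{x4,x5},{x4,x6},{x4,x7},{x6,x7},{x4,x6,x7}}
  W12={{x1,x5},{x3,x5},{x5,x6},{x1,x3,x5}} W13={{x4,x5}} W23={{x7},{x3,x4},{x4,x6},{x4,x7},{x6,x7},{x4,x6,x7}}
C dims 3,3; δ0: rk 2, SNF 1^2
Ȟ^0: (3−2)−0=1 ⇒ Z
Ȟ^1: (3−0)−2=1 ⇒ Z
Ȟ^2: (0−0)−0=0 ⇒ 0


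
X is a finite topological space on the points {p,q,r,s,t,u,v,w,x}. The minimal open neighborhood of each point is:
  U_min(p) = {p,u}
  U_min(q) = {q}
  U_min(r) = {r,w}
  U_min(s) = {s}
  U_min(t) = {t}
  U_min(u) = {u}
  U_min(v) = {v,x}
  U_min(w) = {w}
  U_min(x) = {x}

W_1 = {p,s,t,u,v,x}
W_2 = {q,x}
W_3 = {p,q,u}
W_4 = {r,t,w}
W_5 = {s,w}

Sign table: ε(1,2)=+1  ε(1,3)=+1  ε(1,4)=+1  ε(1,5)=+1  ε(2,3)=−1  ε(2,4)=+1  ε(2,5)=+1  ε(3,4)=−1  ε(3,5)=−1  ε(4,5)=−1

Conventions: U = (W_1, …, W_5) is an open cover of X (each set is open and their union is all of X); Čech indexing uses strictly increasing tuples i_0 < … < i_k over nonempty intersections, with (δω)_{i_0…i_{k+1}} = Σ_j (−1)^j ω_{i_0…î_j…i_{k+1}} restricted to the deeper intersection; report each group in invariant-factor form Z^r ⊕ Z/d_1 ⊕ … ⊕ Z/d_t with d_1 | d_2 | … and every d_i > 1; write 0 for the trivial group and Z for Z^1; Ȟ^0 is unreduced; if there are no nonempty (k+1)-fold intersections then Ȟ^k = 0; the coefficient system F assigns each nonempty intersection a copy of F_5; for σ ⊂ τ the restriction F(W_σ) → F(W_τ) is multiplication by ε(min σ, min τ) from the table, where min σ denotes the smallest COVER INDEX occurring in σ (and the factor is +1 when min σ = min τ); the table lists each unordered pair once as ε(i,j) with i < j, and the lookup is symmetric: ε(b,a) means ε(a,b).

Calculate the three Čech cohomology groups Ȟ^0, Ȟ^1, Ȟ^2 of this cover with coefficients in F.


Ȟ^0(U;F) ≅ 0, Ȟ^1(U;F) ≅ Z/5 and Ȟ^2(U;F) ≅ 0

nerve of the cover:
  W12={x} W13={p,u} W14={t} W15={s} W23={q} W45={w}
C dims 5,6; δ0: rk_F5 5
Ȟ^0 = (5 − 5) − 0 = 0, so Ȟ^0 ≅ 0
Ȟ^1 = (6 − 0) − 5 = 1, so Ȟ^1 ≅ Z/5
Ȟ^2 = (0 − 0) − 0 = 0, so Ȟ^2 ≅ 0


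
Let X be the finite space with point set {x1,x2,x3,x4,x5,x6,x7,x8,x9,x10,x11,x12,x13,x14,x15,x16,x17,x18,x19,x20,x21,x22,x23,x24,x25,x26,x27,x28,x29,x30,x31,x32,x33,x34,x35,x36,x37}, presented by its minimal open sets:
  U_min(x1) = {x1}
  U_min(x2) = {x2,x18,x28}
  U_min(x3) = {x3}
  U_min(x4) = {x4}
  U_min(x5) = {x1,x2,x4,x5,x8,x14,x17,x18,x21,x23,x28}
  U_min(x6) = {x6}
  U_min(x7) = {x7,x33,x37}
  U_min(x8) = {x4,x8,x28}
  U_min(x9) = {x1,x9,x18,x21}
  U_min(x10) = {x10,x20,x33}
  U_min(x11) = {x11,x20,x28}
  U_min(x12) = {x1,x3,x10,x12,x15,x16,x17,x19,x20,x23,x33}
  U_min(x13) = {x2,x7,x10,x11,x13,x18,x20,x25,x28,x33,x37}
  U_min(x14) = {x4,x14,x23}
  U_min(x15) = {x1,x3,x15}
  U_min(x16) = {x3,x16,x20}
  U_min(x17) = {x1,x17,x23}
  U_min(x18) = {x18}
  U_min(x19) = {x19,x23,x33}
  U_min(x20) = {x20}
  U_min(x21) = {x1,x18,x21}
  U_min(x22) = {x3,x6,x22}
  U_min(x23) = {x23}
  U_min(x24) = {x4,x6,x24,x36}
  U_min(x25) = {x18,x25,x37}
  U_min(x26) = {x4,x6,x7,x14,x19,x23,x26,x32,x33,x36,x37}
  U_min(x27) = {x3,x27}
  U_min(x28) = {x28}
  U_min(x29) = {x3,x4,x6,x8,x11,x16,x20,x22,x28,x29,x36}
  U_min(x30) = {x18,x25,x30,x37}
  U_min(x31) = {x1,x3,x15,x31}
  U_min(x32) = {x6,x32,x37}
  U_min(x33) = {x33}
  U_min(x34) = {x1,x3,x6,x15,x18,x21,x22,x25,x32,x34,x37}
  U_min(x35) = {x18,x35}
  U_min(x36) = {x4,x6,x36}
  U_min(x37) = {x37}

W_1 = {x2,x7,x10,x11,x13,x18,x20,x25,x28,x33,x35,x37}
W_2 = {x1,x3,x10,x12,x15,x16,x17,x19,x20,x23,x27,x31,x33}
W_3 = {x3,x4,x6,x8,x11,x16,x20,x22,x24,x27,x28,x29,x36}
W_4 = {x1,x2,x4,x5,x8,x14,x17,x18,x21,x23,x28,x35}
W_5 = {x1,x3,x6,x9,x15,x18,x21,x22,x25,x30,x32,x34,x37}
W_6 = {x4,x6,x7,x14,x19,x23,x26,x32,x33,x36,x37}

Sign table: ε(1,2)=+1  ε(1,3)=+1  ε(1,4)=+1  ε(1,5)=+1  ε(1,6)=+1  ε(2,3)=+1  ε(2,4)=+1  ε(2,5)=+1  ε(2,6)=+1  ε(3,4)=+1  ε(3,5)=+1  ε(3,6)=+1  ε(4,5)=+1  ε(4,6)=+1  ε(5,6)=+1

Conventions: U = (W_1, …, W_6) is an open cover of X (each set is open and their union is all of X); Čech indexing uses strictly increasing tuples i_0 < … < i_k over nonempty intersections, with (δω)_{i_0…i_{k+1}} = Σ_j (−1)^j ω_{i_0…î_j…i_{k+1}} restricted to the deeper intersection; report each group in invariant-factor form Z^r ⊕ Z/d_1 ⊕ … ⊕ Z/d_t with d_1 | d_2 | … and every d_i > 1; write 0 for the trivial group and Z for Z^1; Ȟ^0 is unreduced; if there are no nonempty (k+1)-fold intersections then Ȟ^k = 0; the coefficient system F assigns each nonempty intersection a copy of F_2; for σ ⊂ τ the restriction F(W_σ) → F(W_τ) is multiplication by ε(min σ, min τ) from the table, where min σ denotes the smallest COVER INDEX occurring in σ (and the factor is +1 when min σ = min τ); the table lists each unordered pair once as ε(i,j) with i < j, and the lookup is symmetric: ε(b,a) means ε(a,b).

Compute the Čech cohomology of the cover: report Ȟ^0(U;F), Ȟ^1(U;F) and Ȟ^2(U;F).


nonempty intersections:
  W12={x10,x20,x33} W13={x11,x20,x28} W14={x2,x18,x28,x35} W15={x18,x25,x37} W16={x7,x33,x37} W23={x3,x16,x20,x27} W24={x1,x17,x23} W25={x1,x3,x15} W26={x19,x23,x33} W34={x4,x8,x28} W35={x3,x6,x22} W36={x4,x6,x36} W45={x1,x18,x21} W46={x4,x14,x23} W56={x6,x32,x37}
  W123={x20} W126={x33} W134={x28} W145={x18} W156={x37} W235={x3} W245={x1} W246={x23} W346={x4} W356={x6}
C dims 6,15,10; δ0: rk_F2 5; δ1: rk_F2 9
Ȟ^0: (6−5)−0=1 ⇒ Z/2
Ȟ^1: (15−9)−5=1 ⇒ Z/2
Ȟ^2: (10−0)−9=1 ⇒ Z/2

Ȟ^0 ≅ Z/2,  Ȟ^1 ≅ Z/2,  Ȟ^2 ≅ Z/2


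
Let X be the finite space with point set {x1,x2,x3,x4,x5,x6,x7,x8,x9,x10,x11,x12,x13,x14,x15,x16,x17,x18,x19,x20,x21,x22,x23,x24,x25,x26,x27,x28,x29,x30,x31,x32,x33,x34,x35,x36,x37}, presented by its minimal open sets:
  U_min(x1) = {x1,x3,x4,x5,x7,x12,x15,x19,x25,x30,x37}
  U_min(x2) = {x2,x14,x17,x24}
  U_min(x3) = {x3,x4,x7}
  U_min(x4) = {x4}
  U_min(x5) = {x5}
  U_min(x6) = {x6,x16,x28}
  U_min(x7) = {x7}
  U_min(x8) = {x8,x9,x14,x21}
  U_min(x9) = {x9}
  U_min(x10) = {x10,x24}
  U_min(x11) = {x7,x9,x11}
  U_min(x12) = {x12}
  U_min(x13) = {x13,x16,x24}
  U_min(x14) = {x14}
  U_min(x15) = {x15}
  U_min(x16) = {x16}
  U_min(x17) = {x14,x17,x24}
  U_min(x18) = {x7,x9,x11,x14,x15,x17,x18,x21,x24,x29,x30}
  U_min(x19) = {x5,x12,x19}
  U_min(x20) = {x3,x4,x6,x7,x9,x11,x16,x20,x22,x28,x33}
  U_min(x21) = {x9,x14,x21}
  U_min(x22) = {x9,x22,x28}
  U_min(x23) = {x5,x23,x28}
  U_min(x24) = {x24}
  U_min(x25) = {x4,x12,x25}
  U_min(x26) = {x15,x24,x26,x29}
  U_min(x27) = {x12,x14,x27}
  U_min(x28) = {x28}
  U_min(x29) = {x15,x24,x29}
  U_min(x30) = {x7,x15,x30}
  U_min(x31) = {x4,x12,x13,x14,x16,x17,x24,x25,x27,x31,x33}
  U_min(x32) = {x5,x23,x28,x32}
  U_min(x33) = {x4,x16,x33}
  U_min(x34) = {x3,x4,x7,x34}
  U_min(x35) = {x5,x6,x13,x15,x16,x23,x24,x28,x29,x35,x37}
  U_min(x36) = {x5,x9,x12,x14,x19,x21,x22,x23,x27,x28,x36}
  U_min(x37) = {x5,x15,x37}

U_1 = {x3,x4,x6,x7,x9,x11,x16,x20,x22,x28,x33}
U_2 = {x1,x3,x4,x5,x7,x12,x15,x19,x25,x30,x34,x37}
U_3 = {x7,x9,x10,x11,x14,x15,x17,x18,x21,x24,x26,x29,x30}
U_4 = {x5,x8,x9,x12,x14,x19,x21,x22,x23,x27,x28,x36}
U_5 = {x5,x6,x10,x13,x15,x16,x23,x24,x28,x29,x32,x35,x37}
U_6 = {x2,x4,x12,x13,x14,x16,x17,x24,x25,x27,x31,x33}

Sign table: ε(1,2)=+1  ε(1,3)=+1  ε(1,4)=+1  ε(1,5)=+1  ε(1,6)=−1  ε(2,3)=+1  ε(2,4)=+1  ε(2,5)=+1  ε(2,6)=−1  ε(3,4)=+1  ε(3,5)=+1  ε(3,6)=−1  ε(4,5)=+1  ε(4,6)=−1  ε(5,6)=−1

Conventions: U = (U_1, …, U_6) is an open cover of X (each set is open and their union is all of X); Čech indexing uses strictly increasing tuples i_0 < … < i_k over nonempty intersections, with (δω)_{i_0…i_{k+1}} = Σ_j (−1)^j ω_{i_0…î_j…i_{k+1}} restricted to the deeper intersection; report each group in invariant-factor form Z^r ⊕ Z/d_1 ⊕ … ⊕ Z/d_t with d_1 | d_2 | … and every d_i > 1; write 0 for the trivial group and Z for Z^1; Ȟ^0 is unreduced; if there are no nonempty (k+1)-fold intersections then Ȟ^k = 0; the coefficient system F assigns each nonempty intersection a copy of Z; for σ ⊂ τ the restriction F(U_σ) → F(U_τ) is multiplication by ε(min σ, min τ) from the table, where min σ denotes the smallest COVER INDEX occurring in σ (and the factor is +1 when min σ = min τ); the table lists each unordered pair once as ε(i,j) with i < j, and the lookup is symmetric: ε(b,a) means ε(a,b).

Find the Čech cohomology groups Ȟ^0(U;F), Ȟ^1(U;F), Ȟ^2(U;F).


Ȟ^0 = Z; Ȟ^1 = 0; Ȟ^2 = Z/2

nonempty intersections:
  U12={x3,x4,x7} U13={x7,x9,x11} U14={x9,x22,x28} U15={x6,x16,x28} U16={x4,x16,x33} U23={x7,x15,x30} U24={x5,x12,x19} U25={x5,x15,x37} U26={x4,x12,x25} U34={x9,x14,x21} U35={x10,x15,x24,x29} U36={x14,x17,x24} U45={x5,x23,x28} U46={x12,x14,x27} U56={x13,x16,x24}
  U123={x7} U126={x4} U134={x9} U145={x28} U156={x16} U235={x15} U245={x5} U246={x12} U346={x14} U356={x24}
C dims 6,15,10; δ0: rk 5, SNF 1^5; δ1: rk 10, SNF 1^9·2
Ȟ^0: (6−5)−0=1 ⇒ Z
Ȟ^1: (15−10)−5=0 ⇒ 0
Ȟ^2: (10−0)−10=0 plus torsion [2] ⇒ Z/2


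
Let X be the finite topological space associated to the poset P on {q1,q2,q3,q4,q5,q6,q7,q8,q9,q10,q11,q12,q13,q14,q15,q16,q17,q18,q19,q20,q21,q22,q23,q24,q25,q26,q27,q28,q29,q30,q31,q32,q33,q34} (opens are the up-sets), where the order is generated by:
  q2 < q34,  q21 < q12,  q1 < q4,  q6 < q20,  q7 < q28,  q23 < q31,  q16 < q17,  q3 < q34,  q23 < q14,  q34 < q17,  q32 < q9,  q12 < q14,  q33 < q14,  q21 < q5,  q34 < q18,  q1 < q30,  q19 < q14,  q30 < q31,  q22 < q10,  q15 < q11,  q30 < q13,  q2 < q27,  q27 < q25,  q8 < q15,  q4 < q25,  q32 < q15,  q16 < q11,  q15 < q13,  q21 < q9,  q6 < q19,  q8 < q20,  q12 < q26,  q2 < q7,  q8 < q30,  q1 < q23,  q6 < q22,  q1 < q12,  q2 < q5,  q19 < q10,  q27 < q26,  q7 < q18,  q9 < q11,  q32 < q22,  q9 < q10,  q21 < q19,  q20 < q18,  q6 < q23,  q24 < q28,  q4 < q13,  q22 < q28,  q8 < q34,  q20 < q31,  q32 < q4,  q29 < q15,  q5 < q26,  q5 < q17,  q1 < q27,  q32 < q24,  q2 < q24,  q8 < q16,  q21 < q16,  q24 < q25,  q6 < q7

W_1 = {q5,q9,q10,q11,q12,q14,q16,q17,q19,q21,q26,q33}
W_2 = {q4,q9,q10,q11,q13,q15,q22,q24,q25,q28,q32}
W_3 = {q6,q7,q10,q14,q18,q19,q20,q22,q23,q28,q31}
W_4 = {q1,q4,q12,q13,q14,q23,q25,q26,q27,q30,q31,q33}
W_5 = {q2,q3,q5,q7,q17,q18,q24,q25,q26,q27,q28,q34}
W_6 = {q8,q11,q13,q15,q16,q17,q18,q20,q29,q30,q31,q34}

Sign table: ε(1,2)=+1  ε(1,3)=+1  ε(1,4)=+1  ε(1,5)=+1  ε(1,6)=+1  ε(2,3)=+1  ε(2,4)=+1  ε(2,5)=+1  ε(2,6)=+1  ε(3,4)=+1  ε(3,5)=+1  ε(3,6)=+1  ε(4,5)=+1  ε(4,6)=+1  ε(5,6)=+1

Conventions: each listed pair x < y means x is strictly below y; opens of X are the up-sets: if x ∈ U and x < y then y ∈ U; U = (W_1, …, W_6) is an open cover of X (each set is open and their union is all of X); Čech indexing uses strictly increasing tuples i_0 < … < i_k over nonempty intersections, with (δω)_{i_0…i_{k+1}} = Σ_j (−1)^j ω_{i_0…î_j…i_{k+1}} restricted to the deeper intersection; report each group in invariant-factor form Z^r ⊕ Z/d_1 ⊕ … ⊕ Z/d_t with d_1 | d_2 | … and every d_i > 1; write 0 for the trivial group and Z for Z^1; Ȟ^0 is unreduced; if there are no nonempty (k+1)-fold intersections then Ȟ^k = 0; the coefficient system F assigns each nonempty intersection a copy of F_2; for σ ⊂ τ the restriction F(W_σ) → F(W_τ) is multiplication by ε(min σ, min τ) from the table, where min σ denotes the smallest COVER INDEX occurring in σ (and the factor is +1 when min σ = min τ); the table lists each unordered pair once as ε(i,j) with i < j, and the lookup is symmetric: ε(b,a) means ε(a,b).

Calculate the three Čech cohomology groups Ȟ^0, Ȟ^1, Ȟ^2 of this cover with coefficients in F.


Ȟ^0 = Z/2; Ȟ^1 = Z/2; Ȟ^2 = Z/2

nerve of the cover:
  W12={q9,q10,q11} W13={q10,q14,q19} W14={q12,q14,q26,q33} W15={q5,q17,q26} W16={q11,q16,q17} W23={q10,q22,q28} W24={q4,q13,q25} W25={q24,q25,q28} W26={q11,q13,q15} W34={q14,q23,q31} W35={q7,q18,q28} W36={q18,q20,q31} W45={q25,q26,q27} W46={q13,q30,q31} W56={q17,q18,q34}
  W123={q10} W126={q11} W134={q14} W145={q26} W156={q17} W235={q28} W245={q25} W246={q13} W346={q31} W356={q18}
C dims 6,15,10; δ0: rk_F2 5; δ1: rk_F2 9
Ȟ^0 = (6 − 5) − 0 = 1, so Ȟ^0 ≅ Z/2
Ȟ^1 = (15 − 9) − 5 = 1, so Ȟ^1 ≅ Z/2
Ȟ^2 = (10 − 0) − 9 = 1, so Ȟ^2 ≅ Z/2


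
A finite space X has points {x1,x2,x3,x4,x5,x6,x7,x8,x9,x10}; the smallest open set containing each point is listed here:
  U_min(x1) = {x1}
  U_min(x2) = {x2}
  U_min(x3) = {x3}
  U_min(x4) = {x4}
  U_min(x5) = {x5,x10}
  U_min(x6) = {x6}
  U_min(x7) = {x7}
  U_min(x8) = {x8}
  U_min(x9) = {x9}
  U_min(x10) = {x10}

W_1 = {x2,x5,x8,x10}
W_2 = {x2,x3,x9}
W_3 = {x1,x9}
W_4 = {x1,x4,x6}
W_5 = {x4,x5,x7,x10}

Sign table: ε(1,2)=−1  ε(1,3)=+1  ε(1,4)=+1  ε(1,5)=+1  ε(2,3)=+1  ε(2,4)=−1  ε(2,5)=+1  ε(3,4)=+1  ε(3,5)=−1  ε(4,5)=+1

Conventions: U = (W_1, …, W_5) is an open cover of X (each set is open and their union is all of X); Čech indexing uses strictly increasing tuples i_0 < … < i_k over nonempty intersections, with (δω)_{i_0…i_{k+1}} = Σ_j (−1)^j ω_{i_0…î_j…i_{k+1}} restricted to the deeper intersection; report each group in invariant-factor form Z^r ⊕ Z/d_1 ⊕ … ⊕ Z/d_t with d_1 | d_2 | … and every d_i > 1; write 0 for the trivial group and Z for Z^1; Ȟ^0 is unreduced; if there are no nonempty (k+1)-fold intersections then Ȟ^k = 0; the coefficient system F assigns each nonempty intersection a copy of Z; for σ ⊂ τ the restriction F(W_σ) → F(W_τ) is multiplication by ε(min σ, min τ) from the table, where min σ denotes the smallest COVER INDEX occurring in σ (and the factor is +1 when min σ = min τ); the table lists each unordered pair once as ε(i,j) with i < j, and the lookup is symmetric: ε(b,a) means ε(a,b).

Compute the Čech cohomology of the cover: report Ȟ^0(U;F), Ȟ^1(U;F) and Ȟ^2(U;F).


Ȟ^0(U;F) ≅ 0, Ȟ^1(U;F) ≅ Z/2, Ȟ^2(U;F) ≅ 0

nerve of the cover:
  W12={x2} W15={x5,x10} W23={x9} W34={x1} W45={x4}
C dims 5,5; δ0: rk 5, SNF 1^4·2
Ȟ^0 = (5 − 5) − 0 = 0, so Ȟ^0 ≅ 0
Ȟ^1 = (5 − 0) − 5 = 0 plus torsion [2], so Ȟ^1 ≅ Z/2
Ȟ^2 = (0 − 0) − 0 = 0, so Ȟ^2 ≅ 0
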